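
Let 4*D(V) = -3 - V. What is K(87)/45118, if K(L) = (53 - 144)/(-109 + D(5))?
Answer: 91/5008098 ≈ 1.8171e-5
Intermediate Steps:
D(V) = -¾ - V/4 (D(V) = (-3 - V)/4 = -¾ - V/4)
K(L) = 91/111 (K(L) = (53 - 144)/(-109 + (-¾ - ¼*5)) = -91/(-109 + (-¾ - 5/4)) = -91/(-109 - 2) = -91/(-111) = -91*(-1/111) = 91/111)
K(87)/45118 = (91/111)/45118 = (91/111)*(1/45118) = 91/5008098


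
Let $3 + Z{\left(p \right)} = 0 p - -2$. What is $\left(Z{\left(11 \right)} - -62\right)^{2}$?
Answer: $3721$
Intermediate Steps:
$Z{\left(p \right)} = -1$ ($Z{\left(p \right)} = -3 + \left(0 p - -2\right) = -3 + \left(0 + 2\right) = -3 + 2 = -1$)
$\left(Z{\left(11 \right)} - -62\right)^{2} = \left(-1 - -62\right)^{2} = \left(-1 + 62\right)^{2} = 61^{2} = 3721$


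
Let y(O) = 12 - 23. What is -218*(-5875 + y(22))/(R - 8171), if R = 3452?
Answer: -427716/1573 ≈ -271.91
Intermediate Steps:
y(O) = -11
-218*(-5875 + y(22))/(R - 8171) = -218*(-5875 - 11)/(3452 - 8171) = -(-1283148)/(-4719) = -(-1283148)*(-1)/4719 = -218*1962/1573 = -427716/1573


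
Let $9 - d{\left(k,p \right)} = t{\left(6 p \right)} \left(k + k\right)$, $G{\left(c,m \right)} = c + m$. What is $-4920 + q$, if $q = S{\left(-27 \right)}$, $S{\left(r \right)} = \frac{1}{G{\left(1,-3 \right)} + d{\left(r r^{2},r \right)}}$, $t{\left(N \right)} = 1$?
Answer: $- \frac{193715159}{39373} \approx -4920.0$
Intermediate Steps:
$d{\left(k,p \right)} = 9 - 2 k$ ($d{\left(k,p \right)} = 9 - 1 \left(k + k\right) = 9 - 1 \cdot 2 k = 9 - 2 k$)
$S{\left(r \right)} = \frac{1}{7 - 2 r^{3}}$ ($S{\left(r \right)} = \frac{1}{\left(1 - 3\right) - \left(-9 + 2 r r^{2}\right)} = \frac{1}{-2 - \left(-9 + 2 r^{3}\right)} = \frac{1}{7 - 2 r^{3}}$)
$q = \frac{1}{39373}$ ($q = - \frac{1}{-7 + 2 \left(-27\right)^{3}} = - \frac{1}{-7 + 2 \left(-19683\right)} = - \frac{1}{-7 - 39366} = - \frac{1}{-39373} = \left(-1\right) \left(- \frac{1}{39373}\right) = \frac{1}{39373} \approx 2.5398 \cdot 10^{-5}$)
$-4920 + q = -4920 + \frac{1}{39373} = - \frac{193715159}{39373}$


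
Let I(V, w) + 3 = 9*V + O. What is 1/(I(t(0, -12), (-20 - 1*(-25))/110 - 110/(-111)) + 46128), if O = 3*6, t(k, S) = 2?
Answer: 1/46161 ≈ 2.1663e-5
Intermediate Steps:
O = 18
I(V, w) = 15 + 9*V (I(V, w) = -3 + (9*V + 18) = -3 + (18 + 9*V) = 15 + 9*V)
1/(I(t(0, -12), (-20 - 1*(-25))/110 - 110/(-111)) + 46128) = 1/((15 + 9*2) + 46128) = 1/((15 + 18) + 46128) = 1/(33 + 46128) = 1/46161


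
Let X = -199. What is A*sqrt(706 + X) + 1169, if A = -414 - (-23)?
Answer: 1169 - 5083*sqrt(3) ≈ -7635.0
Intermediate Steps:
A = -391 (A = -414 - 1*(-23) = -414 + 23 = -391)
A*sqrt(706 + X) + 1169 = -391*sqrt(706 - 199) + 1169 = -5083*sqrt(3) + 1169 = 1169 - 5083*sqrt(3)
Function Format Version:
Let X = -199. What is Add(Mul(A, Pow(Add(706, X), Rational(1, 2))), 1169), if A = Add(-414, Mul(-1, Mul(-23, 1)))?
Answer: Add(1169, Mul(-5083, Pow(3, Rational(1, 2)))) ≈ -7635.0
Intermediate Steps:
A = -391 (A = Add(-414, Mul(-1, -23)) = Add(-414, 23) = -391)
Add(Mul(A, Pow(Add(706, X), Rational(1, 2))), 1169) = Add(Mul(-391, Pow(Add(706, -199), Rational(1, 2))), 1169) = Add(Mul(-391, Pow(507, Rational(1, 2))), 1169) = Add(Mul(-391, Mul(13, Pow(3, Rational(1, 2)))), 1169) = Add(Mul(-5083, Pow(3, Rational(1, 2))), 1169) = Add(1169, Mul(-5083, Pow(3, Rational(1, 2))))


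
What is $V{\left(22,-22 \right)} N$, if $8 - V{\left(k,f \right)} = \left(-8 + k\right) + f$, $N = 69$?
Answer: $1104$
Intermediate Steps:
$V{\left(k,f \right)} = 16 - f - k$ ($V{\left(k,f \right)} = 8 - \left(\left(-8 + k\right) + f\right) = 8 - \left(-8 + f + k\right) = 16 - f - k$)
$V{\left(22,-22 \right)} N = \left(16 - -22 - 22\right) 69 = \left(16 + 22 - 22\right) 69 = 16 \cdot 69 = 1104$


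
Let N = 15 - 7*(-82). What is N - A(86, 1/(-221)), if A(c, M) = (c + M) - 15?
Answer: 114479/221 ≈ 518.00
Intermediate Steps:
N = 589 (N = 15 + 574 = 589)
A(c, M) = -15 + M + c (A(c, M) = (M + c) - 15 = -15 + M + c)
N - A(86, 1/(-221)) = 589 - (-15 + 1/(-221) + 86) = 589 - (-15 - 1/221 + 86) = 589 - 1*15690/221 = 589 - 15690/221 = 114479/221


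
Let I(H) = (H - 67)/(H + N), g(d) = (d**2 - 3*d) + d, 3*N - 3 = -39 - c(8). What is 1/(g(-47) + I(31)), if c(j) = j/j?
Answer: 14/32215 ≈ 0.00043458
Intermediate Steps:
c(j) = 1
N = -37/3 (N = 1 + (-39 - 1*1)/3 = 1 + (-39 - 1)/3 = 1 + (1/3)*(-40) = 1 - 40/3 = -37/3 ≈ -12.333)
g(d) = d**2 - 2*d
I(H) = (-67 + H)/(-37/3 + H) (I(H) = (H - 67)/(H - 37/3) = (-67 + H)/(-37/3 + H))
1/(g(-47) + I(31)) = 1/(-47*(-2 - 47) + 3*(-67 + 31)/(-37 + 3*31)) = 1/(-47*(-49) + 3*(-36)/(-37 + 93)) = 1/(2303 + 3*(-36)/56) = 1/(2303 + 3*(1/56)*(-36)) = 1/(2303 - 27/14) = 1/(32215/14) = 14/32215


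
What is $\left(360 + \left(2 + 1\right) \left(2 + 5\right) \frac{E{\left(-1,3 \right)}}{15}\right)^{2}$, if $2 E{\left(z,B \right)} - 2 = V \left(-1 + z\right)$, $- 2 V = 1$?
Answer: $\frac{13111641}{100} \approx 1.3112 \cdot 10^{5}$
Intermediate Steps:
$V = - \frac{1}{2}$ ($V = \left(- \frac{1}{2}\right) 1 = - \frac{1}{2} \approx -0.5$)
$E{\left(z,B \right)} = \frac{5}{4} - \frac{z}{4}$ ($E{\left(z,B \right)} = 1 + \frac{\left(- \frac{1}{2}\right) \left(-1 + z\right)}{2} = 1 + \frac{\frac{1}{2} - \frac{z}{2}}{2} = 1 - \left(- \frac{1}{4} + \frac{z}{4}\right) = \frac{5}{4} - \frac{z}{4}$)
$\left(360 + \left(2 + 1\right) \left(2 + 5\right) \frac{E{\left(-1,3 \right)}}{15}\right)^{2} = \left(360 + \left(2 + 1\right) \left(2 + 5\right) \frac{\frac{5}{4} - - \frac{1}{4}}{15}\right)^{2} = \left(360 + 3 \cdot 7 \left(\frac{5}{4} + \frac{1}{4}\right) \frac{1}{15}\right)^{2} = \left(360 + 21 \cdot \frac{3}{2} \cdot \frac{1}{15}\right)^{2} = \left(360 + 21 \cdot \frac{1}{10}\right)^{2} = \left(360 + \frac{21}{10}\right)^{2} = \left(\frac{3621}{10}\right)^{2} = \frac{13111641}{100}$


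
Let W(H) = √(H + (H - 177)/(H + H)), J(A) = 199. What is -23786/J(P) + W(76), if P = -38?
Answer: -23786/199 + √435138/76 ≈ -110.85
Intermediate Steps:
W(H) = √(H + (-177 + H)/(2*H)) (W(H) = √(H + (-177 + H)/((2*H))) = √(H + (-177 + H)*(1/(2*H))) = √(H + (-177 + H)/(2*H)))
-23786/J(P) + W(76) = -23786/199 + √(2 - 354/76 + 4*76)/2 = -23786*1/199 + √(2 - 354*1/76 + 304)/2 = -23786/199 + √(2 - 177/38 + 304)/2 = -23786/199 + √(11451/38)/2 = -23786/199 + (√435138/38)/2 = -23786/199 + √435138/76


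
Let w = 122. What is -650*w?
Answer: -79300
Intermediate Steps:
-650*w = -650*122 = -79300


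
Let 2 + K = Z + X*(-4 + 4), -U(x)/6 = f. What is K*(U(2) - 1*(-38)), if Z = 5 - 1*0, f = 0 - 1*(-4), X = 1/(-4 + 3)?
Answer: 42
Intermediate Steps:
X = -1 (X = 1/(-1) = -1)
f = 4 (f = 0 + 4 = 4)
U(x) = -24 (U(x) = -6*4 = -24)
Z = 5 (Z = 5 + 0 = 5)
K = 3 (K = -2 + (5 - (-4 + 4)) = -2 + (5 - 1*0) = -2 + (5 + 0) = -2 + 5 = 3)
K*(U(2) - 1*(-38)) = 3*(-24 - 1*(-38)) = 3*(-24 + 38) = 3*14 = 42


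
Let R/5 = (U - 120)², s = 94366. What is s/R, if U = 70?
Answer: 47183/6250 ≈ 7.5493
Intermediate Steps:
R = 12500 (R = 5*(70 - 120)² = 5*(-50)² = 5*2500 = 12500)
s/R = 94366/12500 = 94366*(1/12500) = 47183/6250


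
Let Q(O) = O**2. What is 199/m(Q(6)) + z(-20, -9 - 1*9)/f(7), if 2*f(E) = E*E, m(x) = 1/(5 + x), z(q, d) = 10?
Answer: 399811/49 ≈ 8159.4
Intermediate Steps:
f(E) = E**2/2 (f(E) = (E*E)/2 = E**2/2)
199/m(Q(6)) + z(-20, -9 - 1*9)/f(7) = 199/(1/(5 + 6**2)) + 10/(((1/2)*7**2)) = 199/(1/(5 + 36)) + 10/(((1/2)*49)) = 199/(1/41) + 10/(49/2) = 199/(1/41) + 10*(2/49) = 199*41 + 20/49 = 8159 + 20/49 = 399811/49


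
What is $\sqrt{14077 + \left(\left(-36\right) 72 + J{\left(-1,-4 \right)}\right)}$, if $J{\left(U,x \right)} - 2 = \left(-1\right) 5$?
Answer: $\sqrt{11482} \approx 107.15$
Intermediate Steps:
$J{\left(U,x \right)} = -3$ ($J{\left(U,x \right)} = 2 - 5 = -3$)
$\sqrt{14077 + \left(\left(-36\right) 72 + J{\left(-1,-4 \right)}\right)} = \sqrt{14077 - 2595} = \sqrt{11482}$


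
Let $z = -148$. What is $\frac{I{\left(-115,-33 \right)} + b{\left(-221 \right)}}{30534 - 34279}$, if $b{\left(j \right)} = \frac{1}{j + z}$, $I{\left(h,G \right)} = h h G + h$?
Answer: $\frac{161083261}{1381905} \approx 116.57$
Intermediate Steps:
$I{\left(h,G \right)} = h + G h^{2}$ ($I{\left(h,G \right)} = h^{2} G + h = G h^{2} + h = h + G h^{2}$)
$b{\left(j \right)} = \frac{1}{-148 + j}$ ($b{\left(j \right)} = \frac{1}{j - 148} = \frac{1}{-148 + j}$)
$\frac{I{\left(-115,-33 \right)} + b{\left(-221 \right)}}{30534 - 34279} = \frac{- 115 \left(1 - -3795\right) + \frac{1}{-148 - 221}}{30534 - 34279} = \frac{- 115 \left(1 + 3795\right) + \frac{1}{-369}}{-3745} = \left(\left(-115\right) 3796 - \frac{1}{369}\right) \left(- \frac{1}{3745}\right) = \left(-436540 - \frac{1}{369}\right) \left(- \frac{1}{3745}\right) = \left(- \frac{161083261}{369}\right) \left(- \frac{1}{3745}\right) = \frac{161083261}{1381905}$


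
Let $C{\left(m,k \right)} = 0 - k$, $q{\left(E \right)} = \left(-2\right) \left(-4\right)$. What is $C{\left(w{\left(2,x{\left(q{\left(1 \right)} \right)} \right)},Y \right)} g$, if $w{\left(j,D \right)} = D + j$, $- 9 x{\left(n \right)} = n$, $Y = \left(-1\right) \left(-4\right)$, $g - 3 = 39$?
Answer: $-168$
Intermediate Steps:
$q{\left(E \right)} = 8$
$g = 42$ ($g = 3 + 39 = 42$)
$Y = 4$
$x{\left(n \right)} = - \frac{n}{9}$
$C{\left(m,k \right)} = - k$
$C{\left(w{\left(2,x{\left(q{\left(1 \right)} \right)} \right)},Y \right)} g = \left(-1\right) 4 \cdot 42 = \left(-4\right) 42 = -168$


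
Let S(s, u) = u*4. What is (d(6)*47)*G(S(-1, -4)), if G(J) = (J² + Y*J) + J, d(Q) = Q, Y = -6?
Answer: 94752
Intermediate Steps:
S(s, u) = 4*u
G(J) = J² - 5*J (G(J) = (J² - 6*J) + J = J² - 5*J)
(d(6)*47)*G(S(-1, -4)) = (6*47)*((4*(-4))*(-5 + 4*(-4))) = 282*(-16*(-5 - 16)) = 282*(-16*(-21)) = 282*336 = 94752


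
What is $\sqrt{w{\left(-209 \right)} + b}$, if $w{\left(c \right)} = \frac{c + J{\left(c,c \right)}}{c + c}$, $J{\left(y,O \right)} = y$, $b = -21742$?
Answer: $i \sqrt{21741} \approx 147.45 i$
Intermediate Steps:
$w{\left(c \right)} = 1$ ($w{\left(c \right)} = \frac{c + c}{c + c} = \frac{2 c}{2 c} = 2 c \frac{1}{2 c} = 1$)
$\sqrt{w{\left(-209 \right)} + b} = \sqrt{1 - 21742} = \sqrt{-21741} = i \sqrt{21741}$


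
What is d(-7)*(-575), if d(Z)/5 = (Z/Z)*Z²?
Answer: -140875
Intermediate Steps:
d(Z) = 5*Z² (d(Z) = 5*((Z/Z)*Z²) = 5*(1*Z²) = 5*Z²)
d(-7)*(-575) = (5*(-7)²)*(-575) = (5*49)*(-575) = 245*(-575) = -140875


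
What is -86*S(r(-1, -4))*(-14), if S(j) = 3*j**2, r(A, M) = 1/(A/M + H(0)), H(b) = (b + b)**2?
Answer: 57792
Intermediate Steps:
H(b) = 4*b**2 (H(b) = (2*b)**2 = 4*b**2)
r(A, M) = M/A (r(A, M) = 1/(A/M + 4*0**2) = 1/(A/M + 4*0) = 1/(A/M + 0) = 1/(A/M) = M/A)
-86*S(r(-1, -4))*(-14) = -258*(-4/(-1))**2*(-14) = -258*(-4*(-1))**2*(-14) = -258*4**2*(-14) = -258*16*(-14) = -86*48*(-14) = -4128*(-14) = 57792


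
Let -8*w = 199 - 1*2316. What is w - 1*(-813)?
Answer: 8621/8 ≈ 1077.6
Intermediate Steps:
w = 2117/8 (w = -(199 - 1*2316)/8 = -(199 - 2316)/8 = -⅛*(-2117) = 2117/8 ≈ 264.63)
w - 1*(-813) = 2117/8 - 1*(-813) = 2117/8 + 813 = 8621/8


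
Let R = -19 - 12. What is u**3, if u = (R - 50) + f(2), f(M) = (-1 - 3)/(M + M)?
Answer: -551368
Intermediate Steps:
f(M) = -2/M (f(M) = -4*1/(2*M) = -2/M)
R = -31
u = -82 (u = (-31 - 50) - 2/2 = -81 - 2*1/2 = -81 - 1 = -82)
u**3 = (-82)**3 = -551368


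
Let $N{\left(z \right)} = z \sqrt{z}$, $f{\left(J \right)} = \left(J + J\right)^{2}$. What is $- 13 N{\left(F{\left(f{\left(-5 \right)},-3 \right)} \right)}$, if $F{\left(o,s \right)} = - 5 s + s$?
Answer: $- 312 \sqrt{3} \approx -540.4$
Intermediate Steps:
$f{\left(J \right)} = 4 J^{2}$ ($f{\left(J \right)} = \left(2 J\right)^{2} = 4 J^{2}$)
$F{\left(o,s \right)} = - 4 s$
$N{\left(z \right)} = z^{\frac{3}{2}}$
$- 13 N{\left(F{\left(f{\left(-5 \right)},-3 \right)} \right)} = - 13 \left(\left(-4\right) \left(-3\right)\right)^{\frac{3}{2}} = - 13 \cdot 12^{\frac{3}{2}} = - 13 \cdot 24 \sqrt{3} = - 312 \sqrt{3}$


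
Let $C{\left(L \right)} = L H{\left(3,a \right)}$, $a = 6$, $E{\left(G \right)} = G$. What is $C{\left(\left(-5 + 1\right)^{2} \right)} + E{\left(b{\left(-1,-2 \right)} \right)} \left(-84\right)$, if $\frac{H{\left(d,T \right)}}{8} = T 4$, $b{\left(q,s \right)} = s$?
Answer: $3240$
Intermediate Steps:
$H{\left(d,T \right)} = 32 T$ ($H{\left(d,T \right)} = 8 T 4 = 8 \cdot 4 T = 32 T$)
$C{\left(L \right)} = 192 L$ ($C{\left(L \right)} = L 32 \cdot 6 = L 192 = 192 L$)
$C{\left(\left(-5 + 1\right)^{2} \right)} + E{\left(b{\left(-1,-2 \right)} \right)} \left(-84\right) = 192 \left(-5 + 1\right)^{2} - -168 = 192 \left(-4\right)^{2} + 168 = 192 \cdot 16 + 168 = 3072 + 168 = 3240$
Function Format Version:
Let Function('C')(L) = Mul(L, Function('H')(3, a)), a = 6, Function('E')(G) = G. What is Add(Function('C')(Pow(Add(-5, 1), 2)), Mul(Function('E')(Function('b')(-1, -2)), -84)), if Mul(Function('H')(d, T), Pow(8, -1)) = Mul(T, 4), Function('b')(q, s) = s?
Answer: 3240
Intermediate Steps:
Function('H')(d, T) = Mul(32, T) (Function('H')(d, T) = Mul(8, Mul(T, 4)) = Mul(8, Mul(4, T)) = Mul(32, T))
Function('C')(L) = Mul(192, L) (Function('C')(L) = Mul(L, Mul(32, 6)) = Mul(L, 192) = Mul(192, L))
Add(Function('C')(Pow(Add(-5, 1), 2)), Mul(Function('E')(Function('b')(-1, -2)), -84)) = Add(Mul(192, Pow(Add(-5, 1), 2)), Mul(-2, -84)) = Add(Mul(192, Pow(-4, 2)), 168) = Add(Mul(192, 16), 168) = Add(3072, 168) = 3240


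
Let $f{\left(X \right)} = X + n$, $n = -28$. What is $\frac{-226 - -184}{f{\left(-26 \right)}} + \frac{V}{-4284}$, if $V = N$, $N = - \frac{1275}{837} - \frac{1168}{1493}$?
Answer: $\frac{1388895001}{1784487348} \approx 0.77832$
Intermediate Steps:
$f{\left(X \right)} = -28 + X$ ($f{\left(X \right)} = X - 28 = -28 + X$)
$N = - \frac{960397}{416547}$ ($N = \left(-1275\right) \frac{1}{837} - \frac{1168}{1493} = - \frac{425}{279} - \frac{1168}{1493} = - \frac{960397}{416547} \approx -2.3056$)
$V = - \frac{960397}{416547} \approx -2.3056$
$\frac{-226 - -184}{f{\left(-26 \right)}} + \frac{V}{-4284} = \frac{-226 - -184}{-28 - 26} - \frac{960397}{416547 \left(-4284\right)} = \frac{-226 + 184}{-54} - - \frac{960397}{1784487348} = \left(-42\right) \left(- \frac{1}{54}\right) + \frac{960397}{1784487348} = \frac{7}{9} + \frac{960397}{1784487348} = \frac{1388895001}{1784487348}$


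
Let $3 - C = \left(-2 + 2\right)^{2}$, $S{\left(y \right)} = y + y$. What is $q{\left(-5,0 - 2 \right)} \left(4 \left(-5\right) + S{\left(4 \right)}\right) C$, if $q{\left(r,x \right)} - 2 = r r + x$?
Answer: $-900$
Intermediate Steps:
$S{\left(y \right)} = 2 y$
$q{\left(r,x \right)} = 2 + x + r^{2}$ ($q{\left(r,x \right)} = 2 + \left(r r + x\right) = 2 + \left(r^{2} + x\right) = 2 + \left(x + r^{2}\right) = 2 + x + r^{2}$)
$C = 3$ ($C = 3 - \left(-2 + 2\right)^{2} = 3 - 0^{2} = 3 - 0 = 3 + 0 = 3$)
$q{\left(-5,0 - 2 \right)} \left(4 \left(-5\right) + S{\left(4 \right)}\right) C = \left(2 + \left(0 - 2\right) + \left(-5\right)^{2}\right) \left(4 \left(-5\right) + 2 \cdot 4\right) 3 = \left(2 - 2 + 25\right) \left(-20 + 8\right) 3 = 25 \left(-12\right) 3 = \left(-300\right) 3 = -900$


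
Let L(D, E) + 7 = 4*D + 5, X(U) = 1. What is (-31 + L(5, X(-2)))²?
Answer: 169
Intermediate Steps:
L(D, E) = -2 + 4*D (L(D, E) = -7 + (4*D + 5) = -7 + (5 + 4*D) = -2 + 4*D)
(-31 + L(5, X(-2)))² = (-31 + (-2 + 4*5))² = (-31 + (-2 + 20))² = (-31 + 18)² = (-13)² = 169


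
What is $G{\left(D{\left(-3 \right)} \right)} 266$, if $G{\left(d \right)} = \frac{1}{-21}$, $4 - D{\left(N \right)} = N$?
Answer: $- \frac{38}{3} \approx -12.667$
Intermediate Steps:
$D{\left(N \right)} = 4 - N$
$G{\left(d \right)} = - \frac{1}{21}$
$G{\left(D{\left(-3 \right)} \right)} 266 = \left(- \frac{1}{21}\right) 266 = - \frac{38}{3}$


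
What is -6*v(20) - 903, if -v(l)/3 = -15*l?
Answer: -6303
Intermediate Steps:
v(l) = 45*l (v(l) = -(-45)*l = 45*l)
-6*v(20) - 903 = -270*20 - 903 = -6*900 - 903 = -5400 - 903 = -6303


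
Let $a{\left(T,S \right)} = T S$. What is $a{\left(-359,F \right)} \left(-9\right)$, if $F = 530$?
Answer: $1712430$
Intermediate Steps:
$a{\left(T,S \right)} = S T$
$a{\left(-359,F \right)} \left(-9\right) = 530 \left(-359\right) \left(-9\right) = \left(-190270\right) \left(-9\right) = 1712430$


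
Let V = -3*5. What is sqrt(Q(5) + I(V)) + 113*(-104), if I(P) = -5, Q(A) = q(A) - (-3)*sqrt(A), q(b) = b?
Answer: -11752 + sqrt(3)*5**(1/4) ≈ -11749.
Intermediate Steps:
V = -15
Q(A) = A + 3*sqrt(A) (Q(A) = A - (-3)*sqrt(A) = A + 3*sqrt(A))
sqrt(Q(5) + I(V)) + 113*(-104) = sqrt((5 + 3*sqrt(5)) - 5) + 113*(-104) = sqrt(3*sqrt(5)) - 11752 = sqrt(3)*5**(1/4) - 11752 = -11752 + sqrt(3)*5**(1/4)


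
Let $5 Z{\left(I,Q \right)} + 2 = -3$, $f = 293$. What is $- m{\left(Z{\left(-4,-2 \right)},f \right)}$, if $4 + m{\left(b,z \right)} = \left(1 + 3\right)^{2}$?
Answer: $-12$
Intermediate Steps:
$Z{\left(I,Q \right)} = -1$ ($Z{\left(I,Q \right)} = - \frac{2}{5} + \frac{1}{5} \left(-3\right) = - \frac{2}{5} - \frac{3}{5} = -1$)
$m{\left(b,z \right)} = 12$ ($m{\left(b,z \right)} = -4 + \left(1 + 3\right)^{2} = -4 + 4^{2} = -4 + 16 = 12$)
$- m{\left(Z{\left(-4,-2 \right)},f \right)} = \left(-1\right) 12 = -12$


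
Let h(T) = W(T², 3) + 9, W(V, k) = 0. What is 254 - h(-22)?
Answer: 245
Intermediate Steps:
h(T) = 9 (h(T) = 0 + 9 = 9)
254 - h(-22) = 254 - 1*9 = 254 - 9 = 245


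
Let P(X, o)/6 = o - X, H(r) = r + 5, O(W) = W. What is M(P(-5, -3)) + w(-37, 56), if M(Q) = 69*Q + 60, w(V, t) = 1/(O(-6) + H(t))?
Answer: 48841/55 ≈ 888.02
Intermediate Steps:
H(r) = 5 + r
w(V, t) = 1/(-1 + t) (w(V, t) = 1/(-6 + (5 + t)) = 1/(-1 + t))
P(X, o) = -6*X + 6*o (P(X, o) = 6*(o - X) = -6*X + 6*o)
M(Q) = 60 + 69*Q
M(P(-5, -3)) + w(-37, 56) = (60 + 69*(-6*(-5) + 6*(-3))) + 1/(-1 + 56) = (60 + 69*(30 - 18)) + 1/55 = (60 + 69*12) + 1/55 = (60 + 828) + 1/55 = 888 + 1/55 = 48841/55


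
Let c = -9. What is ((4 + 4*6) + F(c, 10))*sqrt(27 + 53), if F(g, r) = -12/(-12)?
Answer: 116*sqrt(5) ≈ 259.38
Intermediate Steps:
F(g, r) = 1 (F(g, r) = -12*(-1/12) = 1)
((4 + 4*6) + F(c, 10))*sqrt(27 + 53) = ((4 + 4*6) + 1)*sqrt(27 + 53) = ((4 + 24) + 1)*sqrt(80) = (28 + 1)*(4*sqrt(5)) = 29*(4*sqrt(5)) = 116*sqrt(5)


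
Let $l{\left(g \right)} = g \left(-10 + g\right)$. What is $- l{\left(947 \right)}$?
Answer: $-887339$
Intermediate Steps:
$- l{\left(947 \right)} = - 947 \left(-10 + 947\right) = - 947 \cdot 937 = \left(-1\right) 887339 = -887339$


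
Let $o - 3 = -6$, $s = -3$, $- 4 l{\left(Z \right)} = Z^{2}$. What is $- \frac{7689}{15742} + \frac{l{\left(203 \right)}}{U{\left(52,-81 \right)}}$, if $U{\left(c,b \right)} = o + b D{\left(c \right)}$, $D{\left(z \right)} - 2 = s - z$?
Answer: $- \frac{390327659}{135066360} \approx -2.8899$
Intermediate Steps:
$l{\left(Z \right)} = - \frac{Z^{2}}{4}$
$o = -3$ ($o = 3 - 6 = -3$)
$D{\left(z \right)} = -1 - z$ ($D{\left(z \right)} = 2 - \left(3 + z\right) = -1 - z$)
$U{\left(c,b \right)} = -3 + b \left(-1 - c\right)$
$- \frac{7689}{15742} + \frac{l{\left(203 \right)}}{U{\left(52,-81 \right)}} = - \frac{7689}{15742} + \frac{\left(- \frac{1}{4}\right) 203^{2}}{-3 - - 81 \left(1 + 52\right)} = \left(-7689\right) \frac{1}{15742} + \frac{\left(- \frac{1}{4}\right) 41209}{-3 - \left(-81\right) 53} = - \frac{7689}{15742} - \frac{41209}{4 \left(-3 + 4293\right)} = - \frac{7689}{15742} - \frac{41209}{4 \cdot 4290} = - \frac{7689}{15742} - \frac{41209}{17160} = - \frac{390327659}{135066360}$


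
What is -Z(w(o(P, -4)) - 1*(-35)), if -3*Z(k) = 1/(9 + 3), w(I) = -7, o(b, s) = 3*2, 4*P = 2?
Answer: 1/36 ≈ 0.027778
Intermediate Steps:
P = ½ (P = (¼)*2 = ½ ≈ 0.50000)
o(b, s) = 6
Z(k) = -1/36 (Z(k) = -1/(3*(9 + 3)) = -⅓/12 = -⅓*1/12 = -1/36)
-Z(w(o(P, -4)) - 1*(-35)) = -1*(-1/36) = 1/36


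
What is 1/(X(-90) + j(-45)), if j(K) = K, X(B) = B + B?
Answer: -1/225 ≈ -0.0044444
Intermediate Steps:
X(B) = 2*B
1/(X(-90) + j(-45)) = 1/(2*(-90) - 45) = 1/(-180 - 45) = 1/(-225) = -1/225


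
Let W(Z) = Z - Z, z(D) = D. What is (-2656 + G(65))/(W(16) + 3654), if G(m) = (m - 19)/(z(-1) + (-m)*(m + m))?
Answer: -11222951/15439977 ≈ -0.72688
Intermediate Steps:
W(Z) = 0
G(m) = (-19 + m)/(-1 - 2*m²) (G(m) = (m - 19)/(-1 + (-m)*(m + m)) = (-19 + m)/(-1 + (-m)*(2*m)) = (-19 + m)/(-1 - 2*m²))
(-2656 + G(65))/(W(16) + 3654) = (-2656 + (19 - 1*65)/(1 + 2*65²))/(0 + 3654) = (-2656 + (19 - 65)/(1 + 2*4225))/3654 = (-2656 - 46/(1 + 8450))*(1/3654) = (-2656 - 46/8451)*(1/3654) = -22445902/8451*1/3654 = -11222951/15439977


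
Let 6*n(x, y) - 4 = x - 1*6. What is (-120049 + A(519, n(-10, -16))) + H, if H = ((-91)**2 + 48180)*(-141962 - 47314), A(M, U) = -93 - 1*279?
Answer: -10686832657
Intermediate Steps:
n(x, y) = -1/3 + x/6 (n(x, y) = 2/3 + (x - 1*6)/6 = 2/3 + (x - 6)/6 = 2/3 + (-6 + x)/6 = 2/3 + (-1 + x/6) = -1/3 + x/6)
A(M, U) = -372 (A(M, U) = -93 - 279 = -372)
H = -10686712236 (H = (8281 + 48180)*(-189276) = 56461*(-189276) = -10686712236)
(-120049 + A(519, n(-10, -16))) + H = (-120049 - 372) - 10686712236 = -120421 - 10686712236 = -10686832657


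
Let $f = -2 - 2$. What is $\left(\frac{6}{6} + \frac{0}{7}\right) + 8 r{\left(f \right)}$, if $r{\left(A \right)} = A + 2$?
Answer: $-15$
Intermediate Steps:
$f = -4$
$r{\left(A \right)} = 2 + A$
$\left(\frac{6}{6} + \frac{0}{7}\right) + 8 r{\left(f \right)} = \left(\frac{6}{6} + \frac{0}{7}\right) + 8 \left(2 - 4\right) = \left(6 \cdot \frac{1}{6} + 0 \cdot \frac{1}{7}\right) + 8 \left(-2\right) = \left(1 + 0\right) - 16 = 1 - 16 = -15$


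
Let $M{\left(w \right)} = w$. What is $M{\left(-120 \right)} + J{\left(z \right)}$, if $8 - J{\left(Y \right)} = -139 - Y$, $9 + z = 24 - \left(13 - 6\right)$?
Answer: $35$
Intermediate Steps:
$z = 8$ ($z = -9 + \left(24 - \left(13 - 6\right)\right) = -9 + \left(24 - 7\right) = -9 + 17 = 8$)
$J{\left(Y \right)} = 147 + Y$ ($J{\left(Y \right)} = 8 - \left(-139 - Y\right) = 8 + \left(139 + Y\right) = 147 + Y$)
$M{\left(-120 \right)} + J{\left(z \right)} = -120 + \left(147 + 8\right) = -120 + 155 = 35$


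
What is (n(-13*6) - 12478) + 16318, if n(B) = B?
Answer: 3762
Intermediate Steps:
(n(-13*6) - 12478) + 16318 = (-13*6 - 12478) + 16318 = (-78 - 12478) + 16318 = -12556 + 16318 = 3762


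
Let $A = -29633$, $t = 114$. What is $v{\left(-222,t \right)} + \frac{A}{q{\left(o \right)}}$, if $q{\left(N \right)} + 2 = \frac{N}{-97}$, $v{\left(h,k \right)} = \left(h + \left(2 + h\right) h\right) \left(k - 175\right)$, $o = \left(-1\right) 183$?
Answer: $- \frac{29748277}{11} \approx -2.7044 \cdot 10^{6}$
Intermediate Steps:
$o = -183$
$v{\left(h,k \right)} = \left(-175 + k\right) \left(h + h \left(2 + h\right)\right)$ ($v{\left(h,k \right)} = \left(h + h \left(2 + h\right)\right) \left(-175 + k\right) = \left(-175 + k\right) \left(h + h \left(2 + h\right)\right)$)
$q{\left(N \right)} = -2 - \frac{N}{97}$ ($q{\left(N \right)} = -2 + \frac{N}{-97} = -2 + N \left(- \frac{1}{97}\right) = -2 - \frac{N}{97}$)
$v{\left(-222,t \right)} + \frac{A}{q{\left(o \right)}} = - 222 \left(-525 - -38850 + 3 \cdot 114 - 25308\right) - \frac{29633}{-2 - - \frac{183}{97}} = - 222 \left(-525 + 38850 + 342 - 25308\right) - \frac{29633}{-2 + \frac{183}{97}} = \left(-222\right) 13359 - \frac{29633}{- \frac{11}{97}} = -2965698 - - \frac{2874401}{11} = -2965698 + \frac{2874401}{11} = - \frac{29748277}{11}$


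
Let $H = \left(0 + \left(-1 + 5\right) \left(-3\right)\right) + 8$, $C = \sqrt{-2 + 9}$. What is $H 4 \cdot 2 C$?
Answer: $- 32 \sqrt{7} \approx -84.664$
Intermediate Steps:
$C = \sqrt{7} \approx 2.6458$
$H = -4$ ($H = \left(0 + 4 \left(-3\right)\right) + 8 = \left(0 - 12\right) + 8 = -12 + 8 = -4$)
$H 4 \cdot 2 C = - 4 \cdot 4 \cdot 2 \sqrt{7} = \left(-4\right) 8 \sqrt{7} = - 32 \sqrt{7}$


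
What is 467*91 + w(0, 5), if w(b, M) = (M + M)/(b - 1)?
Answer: 42487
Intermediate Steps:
w(b, M) = 2*M/(-1 + b) (w(b, M) = (2*M)/(-1 + b) = 2*M/(-1 + b))
467*91 + w(0, 5) = 467*91 + 2*5/(-1 + 0) = 42497 + 2*5/(-1) = 42497 + 2*5*(-1) = 42497 - 10 = 42487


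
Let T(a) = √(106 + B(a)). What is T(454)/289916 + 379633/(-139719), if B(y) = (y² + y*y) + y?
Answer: -379633/139719 + √103198/144958 ≈ -2.7149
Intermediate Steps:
B(y) = y + 2*y² (B(y) = (y² + y²) + y = 2*y² + y = y + 2*y²)
T(a) = √(106 + a*(1 + 2*a))
T(454)/289916 + 379633/(-139719) = √(106 + 454*(1 + 2*454))/289916 + 379633/(-139719) = √(106 + 454*(1 + 908))*(1/289916) + 379633*(-1/139719) = √(106 + 454*909)*(1/289916) - 379633/139719 = √(106 + 412686)*(1/289916) - 379633/139719 = √412792*(1/289916) - 379633/139719 = (2*√103198)*(1/289916) - 379633/139719 = √103198/144958 - 379633/139719 = -379633/139719 + √103198/144958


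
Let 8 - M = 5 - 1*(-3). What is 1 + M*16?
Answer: 1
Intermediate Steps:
M = 0 (M = 8 - (5 - 1*(-3)) = 8 - (5 + 3) = 8 - 1*8 = 8 - 8 = 0)
1 + M*16 = 1 + 0*16 = 1 + 0 = 1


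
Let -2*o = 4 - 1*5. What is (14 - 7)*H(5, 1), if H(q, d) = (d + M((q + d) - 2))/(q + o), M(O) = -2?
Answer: -14/11 ≈ -1.2727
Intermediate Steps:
o = ½ (o = -(4 - 1*5)/2 = -(4 - 5)/2 = -½*(-1) = ½ ≈ 0.50000)
H(q, d) = (-2 + d)/(½ + q) (H(q, d) = (d - 2)/(q + ½) = (-2 + d)/(½ + q))
(14 - 7)*H(5, 1) = (14 - 7)*(2*(-2 + 1)/(1 + 2*5)) = 7*(2*(-1)/(1 + 10)) = 7*(2*(-1)/11) = 7*(2*(1/11)*(-1)) = 7*(-2/11) = -14/11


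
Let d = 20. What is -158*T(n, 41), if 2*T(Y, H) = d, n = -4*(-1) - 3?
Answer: -1580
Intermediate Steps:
n = 1 (n = 4 - 3 = 1)
T(Y, H) = 10 (T(Y, H) = (½)*20 = 10)
-158*T(n, 41) = -158*10 = -1580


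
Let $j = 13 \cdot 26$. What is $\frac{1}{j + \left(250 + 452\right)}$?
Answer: $\frac{1}{1040} \approx 0.00096154$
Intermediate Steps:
$j = 338$
$\frac{1}{j + \left(250 + 452\right)} = \frac{1}{338 + \left(250 + 452\right)} = \frac{1}{338 + 702} = \frac{1}{1040}$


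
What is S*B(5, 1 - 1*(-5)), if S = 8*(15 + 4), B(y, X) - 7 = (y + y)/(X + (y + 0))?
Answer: 13224/11 ≈ 1202.2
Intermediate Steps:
B(y, X) = 7 + 2*y/(X + y) (B(y, X) = 7 + (y + y)/(X + (y + 0)) = 7 + (2*y)/(X + y) = 7 + 2*y/(X + y))
S = 152 (S = 8*19 = 152)
S*B(5, 1 - 1*(-5)) = 152*((7*(1 - 1*(-5)) + 9*5)/((1 - 1*(-5)) + 5)) = 152*((7*(1 + 5) + 45)/((1 + 5) + 5)) = 152*((7*6 + 45)/(6 + 5)) = 152*((42 + 45)/11) = 152*((1/11)*87) = 152*(87/11) = 13224/11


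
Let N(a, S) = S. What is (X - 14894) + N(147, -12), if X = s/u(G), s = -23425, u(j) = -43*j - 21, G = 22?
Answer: -14390677/967 ≈ -14882.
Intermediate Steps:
u(j) = -21 - 43*j
X = 23425/967 (X = -23425/(-21 - 43*22) = -23425/(-21 - 946) = -23425/(-967) = -23425*(-1/967) = 23425/967 ≈ 24.224)
(X - 14894) + N(147, -12) = (23425/967 - 14894) - 12 = -14379073/967 - 12 = -14390677/967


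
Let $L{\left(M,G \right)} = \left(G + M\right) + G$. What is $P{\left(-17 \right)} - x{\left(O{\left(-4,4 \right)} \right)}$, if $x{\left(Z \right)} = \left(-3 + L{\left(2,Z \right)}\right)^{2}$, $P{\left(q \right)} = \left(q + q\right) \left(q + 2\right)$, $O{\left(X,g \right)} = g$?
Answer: $461$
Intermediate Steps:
$P{\left(q \right)} = 2 q \left(2 + q\right)$
$L{\left(M,G \right)} = M + 2 G$
$x{\left(Z \right)} = \left(-1 + 2 Z\right)^{2}$ ($x{\left(Z \right)} = \left(-3 + \left(2 + 2 Z\right)\right)^{2} = \left(-1 + 2 Z\right)^{2}$)
$P{\left(-17 \right)} - x{\left(O{\left(-4,4 \right)} \right)} = 2 \left(-17\right) \left(2 - 17\right) - \left(-1 + 2 \cdot 4\right)^{2} = 2 \left(-17\right) \left(-15\right) - \left(-1 + 8\right)^{2} = 510 - 7^{2} = 510 - 49 = 461$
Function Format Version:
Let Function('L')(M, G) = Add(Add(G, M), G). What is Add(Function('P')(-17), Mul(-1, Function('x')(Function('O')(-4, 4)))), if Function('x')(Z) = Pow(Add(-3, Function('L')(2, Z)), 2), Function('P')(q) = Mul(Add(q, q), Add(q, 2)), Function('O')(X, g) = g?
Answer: 461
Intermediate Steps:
Function('P')(q) = Mul(2, q, Add(2, q)) (Function('P')(q) = Mul(Mul(2, q), Add(2, q)) = Mul(2, q, Add(2, q)))
Function('L')(M, G) = Add(M, Mul(2, G))
Function('x')(Z) = Pow(Add(-1, Mul(2, Z)), 2) (Function('x')(Z) = Pow(Add(-3, Add(2, Mul(2, Z))), 2) = Pow(Add(-1, Mul(2, Z)), 2))
Add(Function('P')(-17), Mul(-1, Function('x')(Function('O')(-4, 4)))) = Add(Mul(2, -17, Add(2, -17)), Mul(-1, Pow(Add(-1, Mul(2, 4)), 2))) = Add(Mul(2, -17, -15), Mul(-1, Pow(Add(-1, 8), 2))) = Add(510, Mul(-1, Pow(7, 2))) = Add(510, Mul(-1, 49)) = Add(510, -49) = 461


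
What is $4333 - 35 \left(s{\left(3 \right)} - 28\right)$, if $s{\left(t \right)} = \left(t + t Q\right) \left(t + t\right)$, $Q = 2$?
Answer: $3423$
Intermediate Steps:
$s{\left(t \right)} = 6 t^{2}$ ($s{\left(t \right)} = \left(t + t 2\right) \left(t + t\right) = \left(t + 2 t\right) 2 t = 3 t 2 t = 6 t^{2}$)
$4333 - 35 \left(s{\left(3 \right)} - 28\right) = 4333 - 35 \left(6 \cdot 3^{2} - 28\right) = 4333 - 35 \left(6 \cdot 9 - 28\right) = 4333 - 35 \left(54 - 28\right) = 4333 - 35 \cdot 26 = 4333 - 910 = 3423$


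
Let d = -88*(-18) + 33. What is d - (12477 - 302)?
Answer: -10558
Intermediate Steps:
d = 1617 (d = 1584 + 33 = 1617)
d - (12477 - 302) = 1617 - (12477 - 302) = 1617 - 1*12175 = 1617 - 12175 = -10558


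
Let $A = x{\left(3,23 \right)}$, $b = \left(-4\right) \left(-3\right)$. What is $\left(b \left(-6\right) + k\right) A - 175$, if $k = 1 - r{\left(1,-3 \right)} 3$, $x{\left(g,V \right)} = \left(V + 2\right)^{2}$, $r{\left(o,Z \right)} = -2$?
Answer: $-40800$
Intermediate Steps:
$b = 12$
$x{\left(g,V \right)} = \left(2 + V\right)^{2}$
$k = 7$ ($k = 1 - \left(-2\right) 3 = 1 - -6 = 1 + 6 = 7$)
$A = 625$ ($A = \left(2 + 23\right)^{2} = 25^{2} = 625$)
$\left(b \left(-6\right) + k\right) A - 175 = \left(12 \left(-6\right) + 7\right) 625 - 175 = \left(-72 + 7\right) 625 - 175 = \left(-65\right) 625 - 175 = -40625 - 175 = -40800$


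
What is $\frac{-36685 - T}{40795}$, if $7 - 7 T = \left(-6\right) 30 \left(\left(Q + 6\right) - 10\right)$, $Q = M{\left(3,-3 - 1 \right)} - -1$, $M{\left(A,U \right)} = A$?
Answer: $- \frac{36686}{40795} \approx -0.89928$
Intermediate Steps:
$Q = 4$ ($Q = 3 - -1 = 3 + 1 = 4$)
$T = 1$ ($T = 1 - \frac{\left(-6\right) 30 \left(\left(4 + 6\right) - 10\right)}{7} = 1 - \frac{\left(-180\right) \left(10 - 10\right)}{7} = 1 - \frac{\left(-180\right) 0}{7} = 1 - 0 = 1 + 0 = 1$)
$\frac{-36685 - T}{40795} = \frac{-36685 - 1}{40795} = \left(-36685 - 1\right) \frac{1}{40795} = \left(-36686\right) \frac{1}{40795} = - \frac{36686}{40795}$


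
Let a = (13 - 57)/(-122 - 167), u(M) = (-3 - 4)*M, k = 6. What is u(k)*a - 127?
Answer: -38551/289 ≈ -133.39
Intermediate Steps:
u(M) = -7*M
a = 44/289 (a = -44/(-289) = -44*(-1/289) = 44/289 ≈ 0.15225)
u(k)*a - 127 = -7*6*(44/289) - 127 = -42*44/289 - 127 = -1848/289 - 127 = -38551/289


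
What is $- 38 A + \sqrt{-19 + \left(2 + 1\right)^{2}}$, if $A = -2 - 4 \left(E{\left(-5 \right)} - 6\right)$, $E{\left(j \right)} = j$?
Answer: $-1596 + i \sqrt{10} \approx -1596.0 + 3.1623 i$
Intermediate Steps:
$A = 42$ ($A = -2 - 4 \left(-5 - 6\right) = -2 - -44 = -2 + 44 = 42$)
$- 38 A + \sqrt{-19 + \left(2 + 1\right)^{2}} = \left(-38\right) 42 + \sqrt{-19 + \left(2 + 1\right)^{2}} = -1596 + \sqrt{-19 + 3^{2}} = -1596 + \sqrt{-19 + 9} = -1596 + \sqrt{-10} = -1596 + i \sqrt{10}$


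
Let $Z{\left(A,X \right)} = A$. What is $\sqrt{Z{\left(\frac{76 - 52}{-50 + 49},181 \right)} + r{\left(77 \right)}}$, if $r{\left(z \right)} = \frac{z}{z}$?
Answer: $i \sqrt{23} \approx 4.7958 i$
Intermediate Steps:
$r{\left(z \right)} = 1$
$\sqrt{Z{\left(\frac{76 - 52}{-50 + 49},181 \right)} + r{\left(77 \right)}} = \sqrt{\frac{76 - 52}{-50 + 49} + 1} = \sqrt{\frac{24}{-1} + 1} = \sqrt{24 \left(-1\right) + 1} = \sqrt{-24 + 1} = \sqrt{-23} = i \sqrt{23}$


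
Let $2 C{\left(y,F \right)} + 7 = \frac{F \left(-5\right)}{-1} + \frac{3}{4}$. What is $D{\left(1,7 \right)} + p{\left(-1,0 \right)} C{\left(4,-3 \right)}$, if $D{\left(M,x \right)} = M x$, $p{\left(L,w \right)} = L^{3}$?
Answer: $\frac{141}{8} \approx 17.625$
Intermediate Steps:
$C{\left(y,F \right)} = - \frac{25}{8} + \frac{5 F}{2}$ ($C{\left(y,F \right)} = - \frac{7}{2} + \frac{\frac{F \left(-5\right)}{-1} + \frac{3}{4}}{2} = - \frac{7}{2} + \frac{- 5 F \left(-1\right) + 3 \cdot \frac{1}{4}}{2} = - \frac{7}{2} + \frac{5 F + \frac{3}{4}}{2} = - \frac{7}{2} + \frac{\frac{3}{4} + 5 F}{2} = - \frac{7}{2} + \left(\frac{3}{8} + \frac{5 F}{2}\right) = - \frac{25}{8} + \frac{5 F}{2}$)
$D{\left(1,7 \right)} + p{\left(-1,0 \right)} C{\left(4,-3 \right)} = 1 \cdot 7 + \left(-1\right)^{3} \left(- \frac{25}{8} + \frac{5}{2} \left(-3\right)\right) = 7 - \left(- \frac{25}{8} - \frac{15}{2}\right) = 7 - - \frac{85}{8} = 7 + \frac{85}{8} = \frac{141}{8}$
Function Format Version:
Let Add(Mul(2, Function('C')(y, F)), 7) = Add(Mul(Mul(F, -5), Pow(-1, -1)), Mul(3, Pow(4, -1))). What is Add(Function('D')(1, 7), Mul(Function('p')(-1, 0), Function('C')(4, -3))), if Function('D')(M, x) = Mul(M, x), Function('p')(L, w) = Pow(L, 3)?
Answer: Rational(141, 8) ≈ 17.625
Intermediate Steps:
Function('C')(y, F) = Add(Rational(-25, 8), Mul(Rational(5, 2), F)) (Function('C')(y, F) = Add(Rational(-7, 2), Mul(Rational(1, 2), Add(Mul(Mul(F, -5), Pow(-1, -1)), Mul(3, Pow(4, -1))))) = Add(Rational(-7, 2), Mul(Rational(1, 2), Add(Mul(Mul(-5, F), -1), Mul(3, Rational(1, 4))))) = Add(Rational(-7, 2), Mul(Rational(1, 2), Add(Mul(5, F), Rational(3, 4)))) = Add(Rational(-7, 2), Mul(Rational(1, 2), Add(Rational(3, 4), Mul(5, F)))) = Add(Rational(-7, 2), Add(Rational(3, 8), Mul(Rational(5, 2), F))) = Add(Rational(-25, 8), Mul(Rational(5, 2), F)))
Add(Function('D')(1, 7), Mul(Function('p')(-1, 0), Function('C')(4, -3))) = Add(Mul(1, 7), Mul(Pow(-1, 3), Add(Rational(-25, 8), Mul(Rational(5, 2), -3)))) = Add(7, Mul(-1, Add(Rational(-25, 8), Rational(-15, 2)))) = Add(7, Mul(-1, Rational(-85, 8))) = Add(7, Rational(85, 8)) = Rational(141, 8)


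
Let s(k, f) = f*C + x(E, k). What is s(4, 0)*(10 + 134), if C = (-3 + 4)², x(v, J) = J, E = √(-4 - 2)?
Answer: 576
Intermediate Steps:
E = I*√6 (E = √(-6) = I*√6 ≈ 2.4495*I)
C = 1 (C = 1² = 1)
s(k, f) = f + k (s(k, f) = f*1 + k = f + k)
s(4, 0)*(10 + 134) = (0 + 4)*(10 + 134) = 4*144 = 576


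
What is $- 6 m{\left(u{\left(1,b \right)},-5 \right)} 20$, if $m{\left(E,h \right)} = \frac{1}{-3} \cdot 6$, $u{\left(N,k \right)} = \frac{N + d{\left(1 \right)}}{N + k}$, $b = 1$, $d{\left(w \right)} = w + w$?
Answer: $240$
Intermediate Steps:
$d{\left(w \right)} = 2 w$
$u{\left(N,k \right)} = \frac{2 + N}{N + k}$ ($u{\left(N,k \right)} = \frac{N + 2 \cdot 1}{N + k} = \frac{N + 2}{N + k} = \frac{2 + N}{N + k}$)
$m{\left(E,h \right)} = -2$ ($m{\left(E,h \right)} = \left(- \frac{1}{3}\right) 6 = -2$)
$- 6 m{\left(u{\left(1,b \right)},-5 \right)} 20 = \left(-6\right) \left(-2\right) 20 = 12 \cdot 20 = 240$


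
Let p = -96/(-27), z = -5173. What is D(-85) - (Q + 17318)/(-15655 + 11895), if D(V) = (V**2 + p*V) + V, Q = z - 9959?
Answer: 115705037/16920 ≈ 6838.4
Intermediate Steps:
p = 32/9 (p = -96*(-1/27) = 32/9 ≈ 3.5556)
Q = -15132 (Q = -5173 - 9959 = -15132)
D(V) = V**2 + 41*V/9 (D(V) = (V**2 + 32*V/9) + V = V**2 + 41*V/9)
D(-85) - (Q + 17318)/(-15655 + 11895) = (1/9)*(-85)*(41 + 9*(-85)) - (-15132 + 17318)/(-15655 + 11895) = (1/9)*(-85)*(41 - 765) - 2186/(-3760) = (1/9)*(-85)*(-724) - 2186*(-1)/3760 = 61540/9 - 1*(-1093/1880) = 61540/9 + 1093/1880 = 115705037/16920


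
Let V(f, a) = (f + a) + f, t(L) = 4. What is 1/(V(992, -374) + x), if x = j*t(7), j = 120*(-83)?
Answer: -1/38230 ≈ -2.6157e-5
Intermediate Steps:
j = -9960
V(f, a) = a + 2*f (V(f, a) = (a + f) + f = a + 2*f)
x = -39840 (x = -9960*4 = -39840)
1/(V(992, -374) + x) = 1/((-374 + 2*992) - 39840) = 1/((-374 + 1984) - 39840) = 1/(1610 - 39840) = 1/(-38230) = -1/38230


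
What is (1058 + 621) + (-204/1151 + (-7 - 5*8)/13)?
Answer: 25066128/14963 ≈ 1675.2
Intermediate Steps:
(1058 + 621) + (-204/1151 + (-7 - 5*8)/13) = 1679 + (-204*1/1151 + (-7 - 40)*(1/13)) = 1679 + (-204/1151 - 47*1/13) = 1679 + (-204/1151 - 47/13) = 1679 - 56749/14963 = 25066128/14963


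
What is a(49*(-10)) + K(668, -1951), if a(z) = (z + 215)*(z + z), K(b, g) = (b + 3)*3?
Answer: 271513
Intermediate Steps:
K(b, g) = 9 + 3*b (K(b, g) = (3 + b)*3 = 9 + 3*b)
a(z) = 2*z*(215 + z) (a(z) = (215 + z)*(2*z) = 2*z*(215 + z))
a(49*(-10)) + K(668, -1951) = 2*(49*(-10))*(215 + 49*(-10)) + (9 + 3*668) = 2*(-490)*(215 - 490) + (9 + 2004) = 2*(-490)*(-275) + 2013 = 269500 + 2013 = 271513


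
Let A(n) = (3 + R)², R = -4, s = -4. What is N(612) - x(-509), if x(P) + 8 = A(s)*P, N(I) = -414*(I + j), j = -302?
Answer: -127823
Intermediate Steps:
N(I) = 125028 - 414*I (N(I) = -414*(I - 302) = -414*(-302 + I) = 125028 - 414*I)
A(n) = 1 (A(n) = (3 - 4)² = (-1)² = 1)
x(P) = -8 + P (x(P) = -8 + 1*P = -8 + P)
N(612) - x(-509) = (125028 - 414*612) - (-8 - 509) = (125028 - 253368) - 1*(-517) = -128340 + 517 = -127823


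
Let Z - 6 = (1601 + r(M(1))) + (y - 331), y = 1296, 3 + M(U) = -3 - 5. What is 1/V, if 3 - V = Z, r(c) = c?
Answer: -1/2558 ≈ -0.00039093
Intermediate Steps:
M(U) = -11 (M(U) = -3 + (-3 - 5) = -3 - 8 = -11)
Z = 2561 (Z = 6 + ((1601 - 11) + (1296 - 331)) = 6 + (1590 + 965) = 6 + 2555 = 2561)
V = -2558 (V = 3 - 1*2561 = 3 - 2561 = -2558)
1/V = 1/(-2558) = -1/2558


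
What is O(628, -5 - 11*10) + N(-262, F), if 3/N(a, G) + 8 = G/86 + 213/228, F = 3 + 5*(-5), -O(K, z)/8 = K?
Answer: -120219052/23927 ≈ -5024.4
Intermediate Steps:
O(K, z) = -8*K
F = -22 (F = 3 - 25 = -22)
N(a, G) = 3/(-537/76 + G/86) (N(a, G) = 3/(-8 + (G/86 + 213/228)) = 3/(-8 + (G*(1/86) + 213*(1/228))) = 3/(-8 + (G/86 + 71/76)) = 3/(-8 + (71/76 + G/86)) = 3/(-537/76 + G/86))
O(628, -5 - 11*10) + N(-262, F) = -8*628 + 9804/(-23091 + 38*(-22)) = -5024 + 9804/(-23091 - 836) = -5024 + 9804/(-23927) = -5024 + 9804*(-1/23927) = -5024 - 9804/23927 = -120219052/23927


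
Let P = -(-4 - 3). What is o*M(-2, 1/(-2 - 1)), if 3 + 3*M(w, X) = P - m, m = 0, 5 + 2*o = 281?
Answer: 184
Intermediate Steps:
o = 138 (o = -5/2 + (½)*281 = -5/2 + 281/2 = 138)
P = 7 (P = -1*(-7) = 7)
M(w, X) = 4/3 (M(w, X) = -1 + (7 - 1*0)/3 = -1 + (7 + 0)/3 = -1 + (⅓)*7 = -1 + 7/3 = 4/3)
o*M(-2, 1/(-2 - 1)) = 138*(4/3) = 184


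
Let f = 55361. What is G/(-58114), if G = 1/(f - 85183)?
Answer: 1/1733075708 ≈ 5.7701e-10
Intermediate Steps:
G = -1/29822 (G = 1/(55361 - 85183) = 1/(-29822) = -1/29822 ≈ -3.3532e-5)
G/(-58114) = -1/29822/(-58114) = -1/29822*(-1/58114) = 1/1733075708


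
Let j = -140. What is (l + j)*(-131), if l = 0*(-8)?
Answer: 18340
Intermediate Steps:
l = 0
(l + j)*(-131) = (0 - 140)*(-131) = -140*(-131) = 18340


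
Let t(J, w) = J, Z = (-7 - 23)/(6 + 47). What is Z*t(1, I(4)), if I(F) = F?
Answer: -30/53 ≈ -0.56604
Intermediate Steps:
Z = -30/53 ≈ -0.56604
Z*t(1, I(4)) = -30/53*1 = -30/53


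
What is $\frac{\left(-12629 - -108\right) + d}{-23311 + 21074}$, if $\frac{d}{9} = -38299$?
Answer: $\frac{357212}{2237} \approx 159.68$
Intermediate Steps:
$d = -344691$ ($d = 9 \left(-38299\right) = -344691$)
$\frac{\left(-12629 - -108\right) + d}{-23311 + 21074} = \frac{\left(-12629 - -108\right) - 344691}{-23311 + 21074} = \frac{\left(-12629 + 108\right) - 344691}{-2237} = \left(-12521 - 344691\right) \left(- \frac{1}{2237}\right) = \left(-357212\right) \left(- \frac{1}{2237}\right) = \frac{357212}{2237}$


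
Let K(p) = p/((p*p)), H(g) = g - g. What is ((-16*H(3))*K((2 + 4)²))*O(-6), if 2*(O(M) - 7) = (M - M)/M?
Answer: 0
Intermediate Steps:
H(g) = 0
K(p) = 1/p (K(p) = p/(p²) = p/p² = 1/p)
O(M) = 7 (O(M) = 7 + ((M - M)/M)/2 = 7 + (0/M)/2 = 7 + (½)*0 = 7 + 0 = 7)
((-16*H(3))*K((2 + 4)²))*O(-6) = ((-16*0)/((2 + 4)²))*7 = (0/(6²))*7 = (0/36)*7 = (0*(1/36))*7 = 0*7 = 0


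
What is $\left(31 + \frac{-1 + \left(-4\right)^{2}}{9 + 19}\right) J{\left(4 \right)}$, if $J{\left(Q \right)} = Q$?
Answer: $\frac{883}{7} \approx 126.14$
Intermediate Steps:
$\left(31 + \frac{-1 + \left(-4\right)^{2}}{9 + 19}\right) J{\left(4 \right)} = \left(31 + \frac{-1 + \left(-4\right)^{2}}{9 + 19}\right) 4 = \left(31 + \frac{-1 + 16}{28}\right) 4 = \left(31 + 15 \cdot \frac{1}{28}\right) 4 = \left(31 + \frac{15}{28}\right) 4 = \frac{883}{28} \cdot 4 = \frac{883}{7}$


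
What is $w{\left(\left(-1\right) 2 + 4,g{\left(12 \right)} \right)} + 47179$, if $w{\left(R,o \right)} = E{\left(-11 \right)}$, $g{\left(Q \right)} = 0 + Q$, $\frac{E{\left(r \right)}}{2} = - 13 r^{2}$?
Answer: $44033$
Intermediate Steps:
$E{\left(r \right)} = - 26 r^{2}$ ($E{\left(r \right)} = 2 \left(- 13 r^{2}\right) = - 26 r^{2}$)
$g{\left(Q \right)} = Q$
$w{\left(R,o \right)} = -3146$ ($w{\left(R,o \right)} = - 26 \left(-11\right)^{2} = \left(-26\right) 121 = -3146$)
$w{\left(\left(-1\right) 2 + 4,g{\left(12 \right)} \right)} + 47179 = -3146 + 47179 = 44033$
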